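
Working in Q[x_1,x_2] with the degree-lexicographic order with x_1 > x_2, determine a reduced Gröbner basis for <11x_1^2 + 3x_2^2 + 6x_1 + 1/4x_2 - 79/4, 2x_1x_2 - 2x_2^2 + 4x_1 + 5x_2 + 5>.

f_1 = 11x_1^2 + 3x_2^2 + 6x_1 + 1/4x_2 - 79/4, LT = x_1^2.
f_2 = 2x_1x_2 - 2x_2^2 + 4x_1 + 5x_2 + 5, LT = x_1x_2.

S(f_1,f_2): lcm = x_1^2x_2. S = x_1x_2^2 + 3/11x_2^3 - 2x_1^2 - 43/22x_1x_2 + 1/44x_2^2 - 5/2x_1 - 79/44x_2.
  leading term x_1x_2^2: subtract (1/2x_2)·f_2 from x_1x_2^2 + 3/11x_2^3 - 2x_1^2 - 43/22x_1x_2 + 1/44x_2^2 - 5/2x_1 - 79/44x_2 → 14/11x_2^3 - 2x_1^2 - 87/22x_1x_2 - 109/44x_2^2 - 5/2x_1 - 189/44x_2
  leading term x_2^3: no divisor's leading term divides it; move 14/11x_2^3 to the remainder.
  leading term x_1^2: subtract (-2/11)·f_1 from -2x_1^2 - 87/22x_1x_2 - 109/44x_2^2 - 5/2x_1 - 189/44x_2 → -87/22x_1x_2 - 85/44x_2^2 - 31/22x_1 - 17/4x_2 - 79/22
  leading term x_1x_2: subtract (-87/44)·f_2 from -87/22x_1x_2 - 85/44x_2^2 - 31/22x_1 - 17/4x_2 - 79/22 → -259/44x_2^2 + 13/2x_1 + 62/11x_2 + 277/44
  leading term x_2^2: no divisor's leading term divides it; move -259/44x_2^2 to the remainder.
  leading term x_1: no divisor's leading term divides it; move 13/2x_1 to the remainder.
  leading term x_2: no divisor's leading term divides it; move 62/11x_2 to the remainder.
  leading term 1: no divisor's leading term divides it; move 277/44 to the remainder.
  remainder 14/11x_2^3 - 259/44x_2^2 + 13/2x_1 + 62/11x_2 + 277/44 ≠ 0; add g_3 = 14/11x_2^3 - 259/44x_2^2 + 13/2x_1 + 62/11x_2 + 277/44 to the basis.

The other S-polynomials (S(f_1,g_3), S(f_2,g_3)) all reduce to 0 modulo the current basis, so we have a Gröbner basis.

G = {x_2^3 - 37/8x_2^2 + 143/28x_1 + 31/7x_2 + 277/56, x_1^2 + 3/11x_2^2 + 6/11x_1 + 1/44x_2 - 79/44, x_1x_2 - x_2^2 + 2x_1 + 5/2x_2 + 5/2}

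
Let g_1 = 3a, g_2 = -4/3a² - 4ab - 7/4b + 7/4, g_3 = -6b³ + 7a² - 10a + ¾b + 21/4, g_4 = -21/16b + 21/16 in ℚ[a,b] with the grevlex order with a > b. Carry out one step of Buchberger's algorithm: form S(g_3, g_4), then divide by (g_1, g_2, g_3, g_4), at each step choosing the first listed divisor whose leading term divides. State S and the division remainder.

S(g_3, g_4) = -7/6a² + b² + 5/3a - ⅛b - ⅞; remainder on division = 0.

lcm(LM(g_3), LM(g_4)) = b³.
S = (lcm/LT(g_3))·g_3 − (lcm/LT(g_4))·g_4 = -7/6a² + b² + 5/3a - ⅛b - ⅞.
Reduce S modulo (g_1, g_2, g_3, g_4) in that order:
  leading term a²: subtract (-7/18a)·g_1 from -7/6a² + b² + 5/3a - ⅛b - ⅞ → b² + 5/3a - ⅛b - ⅞
  leading term b²: subtract (-16/21b)·g_4 from b² + 5/3a - ⅛b - ⅞ → 5/3a + ⅞b - ⅞
  leading term a: subtract (5/9)·g_1 from 5/3a + ⅞b - ⅞ → ⅞b - ⅞
  leading term b: subtract (-⅔)·g_4 from ⅞b - ⅞ → 0
The remainder is 0, so this S-polynomial contributes no new basis element.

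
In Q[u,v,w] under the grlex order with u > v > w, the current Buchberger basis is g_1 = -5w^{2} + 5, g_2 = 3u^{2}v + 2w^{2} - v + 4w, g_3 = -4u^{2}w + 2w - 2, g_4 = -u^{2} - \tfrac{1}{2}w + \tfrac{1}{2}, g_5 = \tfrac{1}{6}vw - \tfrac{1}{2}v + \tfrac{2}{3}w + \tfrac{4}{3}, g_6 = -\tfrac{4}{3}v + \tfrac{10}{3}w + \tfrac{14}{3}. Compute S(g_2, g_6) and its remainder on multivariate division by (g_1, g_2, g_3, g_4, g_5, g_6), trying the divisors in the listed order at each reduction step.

S(g_2, g_6) = \tfrac{5}{2}u^{2}w + \tfrac{7}{2}u^{2} + \tfrac{2}{3}w^{2} - \tfrac{1}{3}v + \tfrac{4}{3}w; remainder on division = 0.

lcm(LM(g_2), LM(g_6)) = u^{2}v.
S = (lcm/LT(g_2))·g_2 − (lcm/LT(g_6))·g_6 = \tfrac{5}{2}u^{2}w + \tfrac{7}{2}u^{2} + \tfrac{2}{3}w^{2} - \tfrac{1}{3}v + \tfrac{4}{3}w.
Reduce S modulo (g_1, g_2, g_3, g_4, g_5, g_6) in that order:
  leading term u^{2}w: subtract (-\tfrac{5}{8})·g_3 from \tfrac{5}{2}u^{2}w + \tfrac{7}{2}u^{2} + \tfrac{2}{3}w^{2} - \tfrac{1}{3}v + \tfrac{4}{3}w → \tfrac{7}{2}u^{2} + \tfrac{2}{3}w^{2} - \tfrac{1}{3}v + \tfrac{31}{12}w - \tfrac{5}{4}
  leading term u^{2}: subtract (-\tfrac{7}{2})·g_4 from \tfrac{7}{2}u^{2} + \tfrac{2}{3}w^{2} - \tfrac{1}{3}v + \tfrac{31}{12}w - \tfrac{5}{4} → \tfrac{2}{3}w^{2} - \tfrac{1}{3}v + \tfrac{5}{6}w + \tfrac{1}{2}
  leading term w^{2}: subtract (-\tfrac{2}{15})·g_1 from \tfrac{2}{3}w^{2} - \tfrac{1}{3}v + \tfrac{5}{6}w + \tfrac{1}{2} → -\tfrac{1}{3}v + \tfrac{5}{6}w + \tfrac{7}{6}
  leading term v: subtract (\tfrac{1}{4})·g_6 from -\tfrac{1}{3}v + \tfrac{5}{6}w + \tfrac{7}{6} → 0
The remainder is 0, so this S-polynomial contributes no new basis element.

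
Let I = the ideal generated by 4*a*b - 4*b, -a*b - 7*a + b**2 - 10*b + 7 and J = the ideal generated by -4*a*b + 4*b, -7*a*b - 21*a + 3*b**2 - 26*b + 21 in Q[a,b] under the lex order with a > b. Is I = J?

Yes, the ideals are equal.

For a fixed monomial order, each ideal has a unique reduced Gröbner basis; comparing bases decides equality.
Buchberger on the first generating set:
f_1 = 4*a*b - 4*b, LT = a*b.
f_2 = -a*b - 7*a + b**2 - 10*b + 7, LT = a*b.

S(f_1,f_2): lcm = a*b. S = -7*a + b**2 - 11*b + 7.
  reduce S modulo (f_1, f_2):
  remainder -7*a + b**2 - 11*b + 7 ≠ 0; add g_3 = -7*a + b**2 - 11*b + 7 to the basis.

S(f_1,g_3): lcm = a*b. S = 1/7*b**3 - 11/7*b**2.
  reduce S modulo (f_1, f_2, g_3):
  remainder 1/7*b**3 - 11/7*b**2 ≠ 0; add g_4 = 1/7*b**3 - 11/7*b**2 to the basis.

The other S-polynomials (S(f_2,g_3), S(f_1,g_4), S(f_2,g_4), S(g_3,g_4)) all reduce to 0 modulo the current basis, so we have a Gröbner basis.
Inter-reduce: drop elements whose leading term is divisible by another's, tail-reduce, and make monic.
Reduced Gröbner basis: {a - 1/7*b**2 + 11/7*b - 1, b**3 - 11*b**2}.

Buchberger on the second generating set:
h_1 = -4*a*b + 4*b, LT = a*b.
h_2 = -7*a*b - 21*a + 3*b**2 - 26*b + 21, LT = a*b.

S(h_1,h_2): lcm = a*b. S = -3*a + 3/7*b**2 - 33/7*b + 3.
  reduce S modulo (h_1, h_2):
  remainder -3*a + 3/7*b**2 - 33/7*b + 3 ≠ 0; add k_3 = -3*a + 3/7*b**2 - 33/7*b + 3 to the basis.

S(h_1,k_3): lcm = a*b. S = 1/7*b**3 - 11/7*b**2.
  reduce S modulo (h_1, h_2, k_3):
  remainder 1/7*b**3 - 11/7*b**2 ≠ 0; add k_4 = 1/7*b**3 - 11/7*b**2 to the basis.

The other S-polynomials (S(h_2,k_3), S(h_1,k_4), S(h_2,k_4), S(k_3,k_4)) all reduce to 0 modulo the current basis, so we have a Gröbner basis.
Inter-reduce: drop elements whose leading term is divisible by another's, tail-reduce, and make monic.
Reduced Gröbner basis: {a - 1/7*b**2 + 11/7*b - 1, b**3 - 11*b**2}.

These coincide, so the ideals are equal.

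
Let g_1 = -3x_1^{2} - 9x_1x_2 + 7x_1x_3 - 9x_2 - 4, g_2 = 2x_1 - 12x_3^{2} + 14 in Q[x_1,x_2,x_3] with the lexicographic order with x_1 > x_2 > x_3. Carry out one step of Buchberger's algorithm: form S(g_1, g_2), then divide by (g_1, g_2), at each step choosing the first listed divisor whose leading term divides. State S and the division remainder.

S(g_1, g_2) = 3x_1x_2 + 6x_1x_3^{2} - \tfrac{7}{3}x_1x_3 - 7x_1 + 3x_2 + \tfrac{4}{3}; remainder on division = 18x_2x_3^{2} - 18x_2 + 36x_3^{4} - 14x_3^{3} - 84x_3^{2} + \tfrac{49}{3}x_3 + \tfrac{151}{3}.

lcm(LM(g_1), LM(g_2)) = x_1^{2}.
S = (lcm/LT(g_1))·g_1 − (lcm/LT(g_2))·g_2 = 3x_1x_2 + 6x_1x_3^{2} - \tfrac{7}{3}x_1x_3 - 7x_1 + 3x_2 + \tfrac{4}{3}.
Reduce S modulo (g_1, g_2) in that order:
  leading term x_1x_2: subtract (\tfrac{3}{2}x_2)·g_2 from 3x_1x_2 + 6x_1x_3^{2} - \tfrac{7}{3}x_1x_3 - 7x_1 + 3x_2 + \tfrac{4}{3} → 6x_1x_3^{2} - \tfrac{7}{3}x_1x_3 - 7x_1 + 18x_2x_3^{2} - 18x_2 + \tfrac{4}{3}
  leading term x_1x_3^{2}: subtract (3x_3^{2})·g_2 from 6x_1x_3^{2} - \tfrac{7}{3}x_1x_3 - 7x_1 + 18x_2x_3^{2} - 18x_2 + \tfrac{4}{3} → -\tfrac{7}{3}x_1x_3 - 7x_1 + 18x_2x_3^{2} - 18x_2 + 36x_3^{4} - 42x_3^{2} + \tfrac{4}{3}
  leading term x_1x_3: subtract (-\tfrac{7}{6}x_3)·g_2 from -\tfrac{7}{3}x_1x_3 - 7x_1 + 18x_2x_3^{2} - 18x_2 + 36x_3^{4} - 42x_3^{2} + \tfrac{4}{3} → -7x_1 + 18x_2x_3^{2} - 18x_2 + 36x_3^{4} - 14x_3^{3} - 42x_3^{2} + \tfrac{49}{3}x_3 + \tfrac{4}{3}
  leading term x_1: subtract (-\tfrac{7}{2})·g_2 from -7x_1 + 18x_2x_3^{2} - 18x_2 + 36x_3^{4} - 14x_3^{3} - 42x_3^{2} + \tfrac{49}{3}x_3 + \tfrac{4}{3} → 18x_2x_3^{2} - 18x_2 + 36x_3^{4} - 14x_3^{3} - 84x_3^{2} + \tfrac{49}{3}x_3 + \tfrac{151}{3}
  leading term x_2x_3^{2}: no divisor's leading term divides it; move 18x_2x_3^{2} to the remainder.
  leading term x_2: no divisor's leading term divides it; move -18x_2 to the remainder.
  leading term x_3^{4}: no divisor's leading term divides it; move 36x_3^{4} to the remainder.
  leading term x_3^{3}: no divisor's leading term divides it; move -14x_3^{3} to the remainder.
  leading term x_3^{2}: no divisor's leading term divides it; move -84x_3^{2} to the remainder.
  leading term x_3: no divisor's leading term divides it; move \tfrac{49}{3}x_3 to the remainder.
  leading term 1: no divisor's leading term divides it; move \tfrac{151}{3} to the remainder.
The remainder 18x_2x_3^{2} - 18x_2 + 36x_3^{4} - 14x_3^{3} - 84x_3^{2} + \tfrac{49}{3}x_3 + \tfrac{151}{3} is nonzero, so it would be added as the next basis element.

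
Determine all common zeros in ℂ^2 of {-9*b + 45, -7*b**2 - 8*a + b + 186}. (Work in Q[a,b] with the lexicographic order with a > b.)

{(2, 5)}

Compute a lex Gröbner basis by Buchberger's algorithm.
f_1 = -9*b + 45, LT = b.
f_2 = -8*a - 7*b**2 + b + 186, LT = a.

The S-polynomials (S(f_1,f_2)) all reduce to 0 modulo the current basis, so we have a Gröbner basis.
Inter-reduce: drop elements whose leading term is divisible by another's, tail-reduce, and make monic.
Reduced Gröbner basis: {a - 2, b - 5}.

The lex basis is triangular: the last element involves only b. Solving b - 5 = 0 gives b ∈ {5}; substituting each value into the earlier elements determines the remaining variables.
  b = 5: the earlier basis element becomes a - 2 = 0, giving a = 2 — point (2, 5).
This is the nonlinear analogue of row-reducing a linear system.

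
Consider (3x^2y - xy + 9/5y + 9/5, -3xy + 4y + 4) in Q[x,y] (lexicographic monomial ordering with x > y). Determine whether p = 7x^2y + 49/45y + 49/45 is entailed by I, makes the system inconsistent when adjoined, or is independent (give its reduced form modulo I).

First compute the reduced Gröbner basis of I by Buchberger's algorithm.
f_1 = 3x^2y - xy + 9/5y + 9/5, LT = x^2y.
f_2 = -3xy + 4y + 4, LT = xy.

S(f_1,f_2): lcm = x^2y. S = xy + 4/3x + 3/5y + 3/5.
  leading term xy: subtract (-1/3)·f_2 from xy + 4/3x + 3/5y + 3/5 → 4/3x + 29/15y + 29/15
  leading term x: no divisor's leading term divides it; move 4/3x to the remainder.
  leading term y: no divisor's leading term divides it; move 29/15y to the remainder.
  leading term 1: no divisor's leading term divides it; move 29/15 to the remainder.
  remainder 4/3x + 29/15y + 29/15 ≠ 0; add h_3 = 4/3x + 29/15y + 29/15 to the basis.

S(f_1,h_3): lcm = x^2y. S = -29/20xy^2 - 107/60xy + 3/5y + 3/5.
  leading term xy^2: subtract (29/60y)·f_2 from -29/20xy^2 - 107/60xy + 3/5y + 3/5 → -107/60xy - 29/15y^2 - 4/3y + 3/5
  leading term xy: subtract (107/180)·f_2 from -107/60xy - 29/15y^2 - 4/3y + 3/5 → -29/15y^2 - 167/45y - 16/9
  leading term y^2: no divisor's leading term divides it; move -29/15y^2 to the remainder.
  leading term y: no divisor's leading term divides it; move -167/45y to the remainder.
  leading term 1: no divisor's leading term divides it; move -16/9 to the remainder.
  remainder -29/15y^2 - 167/45y - 16/9 ≠ 0; add h_4 = -29/15y^2 - 167/45y - 16/9 to the basis.

The other S-polynomials (S(f_2,h_3), S(f_1,h_4), S(f_2,h_4), S(h_3,h_4)) all reduce to 0 modulo the current basis, so we have a Gröbner basis.
Inter-reduce: drop elements whose leading term is divisible by another's, tail-reduce, and make monic.
Reduced Gröbner basis: {x + 29/20y + 29/20, y^2 + 167/87y + 80/87}.
Label its elements g_1 = x + 29/20y + 29/20, g_2 = y^2 + 167/87y + 80/87.

Reduce p = 7x^2y + 49/45y + 49/45 modulo G:
  leading term x^2y: subtract (7xy)·g_1 from 7x^2y + 49/45y + 49/45 → -203/20xy^2 - 203/20xy + 49/45y + 49/45
  leading term xy^2: subtract (-203/20y^2)·g_1 from -203/20xy^2 - 203/20xy + 49/45y + 49/45 → -203/20xy + 5887/400y^3 + 5887/400y^2 + 49/45y + 49/45
  leading term xy: subtract (-203/20y)·g_1 from -203/20xy + 5887/400y^3 + 5887/400y^2 + 49/45y + 49/45 → 5887/400y^3 + 5887/200y^2 + 56903/3600y + 49/45
  leading term y^3: subtract (5887/400y)·g_2 from 5887/400y^3 + 5887/200y^2 + 56903/3600y + 49/45 → 1421/1200y^2 + 8183/3600y + 49/45
  leading term y^2: subtract (1421/1200)·g_2 from 1421/1200y^2 + 8183/3600y + 49/45 → 0
  normal form = 0.
Since the normal form is 0, p ∈ I.

Ideal membership is decidable via reduction modulo a Gröbner basis.

7x^2y + 49/45y + 49/45 lies in I (it reduces to 0).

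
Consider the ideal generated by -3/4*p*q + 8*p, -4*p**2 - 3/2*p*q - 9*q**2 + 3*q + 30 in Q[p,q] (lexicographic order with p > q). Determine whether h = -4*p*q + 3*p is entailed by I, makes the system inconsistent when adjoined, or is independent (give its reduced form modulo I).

-4*p*q + 3*p is independent of I; its normal form modulo I is -119/3*p.

First compute the reduced Gröbner basis of I by Buchberger's algorithm.
f_1 = -3/4*p*q + 8*p, LT = p*q.
f_2 = -4*p**2 - 3/2*p*q - 9*q**2 + 3*q + 30, LT = p**2.

S(f_1,f_2): lcm = p**2*q. S = -32/3*p**2 - 3/8*p*q**2 - 9/4*q**3 + 3/4*q**2 + 15/2*q.
  reduce S modulo (f_1, f_2):
  remainder -9/4*q**3 + 99/4*q**2 - 1/2*q - 80 ≠ 0; add k_3 = -9/4*q**3 + 99/4*q**2 - 1/2*q - 80 to the basis.

The other S-polynomials (S(f_1,k_3), S(f_2,k_3)) all reduce to 0 modulo the current basis, so we have a Gröbner basis.
Inter-reduce: drop elements whose leading term is divisible by another's, tail-reduce, and make monic.
Reduced Gröbner basis: {p**2 + 4*p + 9/4*q**2 - 3/4*q - 15/2, p*q - 32/3*p, q**3 - 11*q**2 + 2/9*q + 320/9}.
Label its elements g_1 = p**2 + 4*p + 9/4*q**2 - 3/4*q - 15/2, g_2 = p*q - 32/3*p, g_3 = q**3 - 11*q**2 + 2/9*q + 320/9.

Reduce h = -4*p*q + 3*p modulo G:
  leading term p*q: subtract (-4)·g_2 from -4*p*q + 3*p → -119/3*p
  leading term p: no divisor's leading term divides it; move -119/3*p to the remainder.
  normal form = -119/3*p.
The normal form is nonzero, so h ∉ I. Since h minus its normal form lies in I, I + (h) = I + (r) where r = -119/3*p; decide whether this ideal is the whole ring.
Run Buchberger on G together with r (pairs among the g_i already reduce to 0 since G is a Gröbner basis):
g_1 = p**2 + 4*p + 9/4*q**2 - 3/4*q - 15/2, LT = p**2.
g_2 = p*q - 32/3*p, LT = p*q.
g_3 = q**3 - 11*q**2 + 2/9*q + 320/9, LT = q**3.
r = -119/3*p, LT = p.

S(g_1,r): lcm = p**2. S = 4*p + 9/4*q**2 - 3/4*q - 15/2.
  reduce S modulo (g_1, g_2, g_3, r):
  remainder 9/4*q**2 - 3/4*q - 15/2 ≠ 0; add m_5 = 9/4*q**2 - 3/4*q - 15/2 to the basis.

The other S-polynomials (S(g_1,g_2), S(g_1,g_3), S(g_2,g_3), S(g_2,r), S(g_3,r), S(g_1,m_5), S(g_2,m_5), S(g_3,m_5), S(r,m_5)) all reduce to 0 modulo the current basis, so we have a Gröbner basis.
Inter-reduce: drop elements whose leading term is divisible by another's, tail-reduce, and make monic.
Reduced Gröbner basis: {p, q**2 - 1/3*q - 10/3}.
The reduced Gröbner basis of I + (h) is {p, q**2 - 1/3*q - 10/3} ≠ {1}, a proper ideal, so the enlarged system stays consistent: h is independent of I, with normal form -119/3*p.

The remainder on division by a Gröbner basis is unique — it is the normal form.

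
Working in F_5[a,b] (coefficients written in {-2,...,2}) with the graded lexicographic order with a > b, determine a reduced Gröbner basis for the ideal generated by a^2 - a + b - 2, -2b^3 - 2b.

G = {b^3 + b, a^2 - a + b - 2}

f_1 = a^2 - a + b - 2, LT = a^2.
f_2 = -2b^3 - 2b, LT = b^3.

The S-polynomials (S(f_1,f_2)) all reduce to 0 modulo the current basis, so we have a Gröbner basis.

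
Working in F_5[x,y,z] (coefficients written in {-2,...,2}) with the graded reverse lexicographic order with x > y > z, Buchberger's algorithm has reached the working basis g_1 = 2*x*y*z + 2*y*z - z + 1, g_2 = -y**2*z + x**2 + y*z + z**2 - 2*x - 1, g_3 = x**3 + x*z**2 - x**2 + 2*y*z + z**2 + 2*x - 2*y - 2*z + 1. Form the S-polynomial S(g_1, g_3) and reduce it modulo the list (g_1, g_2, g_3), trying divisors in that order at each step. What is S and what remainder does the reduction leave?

lcm(LM(g_1), LM(g_3)) = x**3*y*z.
S = (lcm/LT(g_1))·g_1 − (lcm/LT(g_3))·g_3 = -x*y*z**3 + 2*x**2*y*z - 2*y**2*z**2 - y*z**3 + 2*x**2*z - 2*x*y*z + 2*y**2*z + 2*y*z**2 - 2*x**2 - y*z.
Reduce S modulo (g_1, g_2, g_3) in that order:
  leading term x*y*z**3: subtract (2*z**2)·g_1 from -x*y*z**3 + 2*x**2*y*z - 2*y**2*z**2 - y*z**3 + 2*x**2*z - 2*x*y*z + 2*y**2*z + 2*y*z**2 - 2*x**2 - y*z → 2*x**2*y*z - 2*y**2*z**2 + 2*x**2*z - 2*x*y*z + 2*y**2*z + 2*y*z**2 + 2*z**3 - 2*x**2 - y*z - 2*z**2
  leading term x**2*y*z: subtract (x)·g_1 from 2*x**2*y*z - 2*y**2*z**2 + 2*x**2*z - 2*x*y*z + 2*y**2*z + 2*y*z**2 + 2*z**3 - 2*x**2 - y*z - 2*z**2 → -2*y**2*z**2 + 2*x**2*z + x*y*z + 2*y**2*z + 2*y*z**2 + 2*z**3 - 2*x**2 + x*z - y*z - 2*z**2 - x
  leading term y**2*z**2: subtract (2*z)·g_2 from -2*y**2*z**2 + 2*x**2*z + x*y*z + 2*y**2*z + 2*y*z**2 + 2*z**3 - 2*x**2 + x*z - y*z - 2*z**2 - x → x*y*z + 2*y**2*z - 2*x**2 - y*z - 2*z**2 - x + 2*z
  leading term x*y*z: subtract (-2)·g_1 from x*y*z + 2*y**2*z - 2*x**2 - y*z - 2*z**2 - x + 2*z → 2*y**2*z - 2*x**2 - 2*y*z - 2*z**2 - x + 2
  leading term y**2*z: subtract (-2)·g_2 from 2*y**2*z - 2*x**2 - 2*y*z - 2*z**2 - x + 2 → 0
The remainder is 0, so this S-polynomial contributes no new basis element.
This is the inner loop of Buchberger's algorithm — each nonzero remainder becomes a new basis element.

S(g_1, g_3) = -x*y*z**3 + 2*x**2*y*z - 2*y**2*z**2 - y*z**3 + 2*x**2*z - 2*x*y*z + 2*y**2*z + 2*y*z**2 - 2*x**2 - y*z; remainder on division = 0.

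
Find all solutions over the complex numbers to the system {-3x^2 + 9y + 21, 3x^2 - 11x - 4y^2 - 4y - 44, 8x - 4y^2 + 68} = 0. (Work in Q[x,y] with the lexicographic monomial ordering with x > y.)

Compute a lex Gröbner basis by Buchberger's algorithm.
f_1 = -3x^2 + 9y + 21, LT = x^2.
f_2 = 3x^2 - 11x - 4y^2 - 4y - 44, LT = x^2.
f_3 = 8x - 4y^2 + 68, LT = x.

S(f_1,f_2): lcm = x^2. S = 11/3x + 4/3y^2 - 5/3y + 23/3.
  leading term x: subtract (11/24)·f_3 from 11/3x + 4/3y^2 - 5/3y + 23/3 → 19/6y^2 - 5/3y - 47/2
  leading term y^2: no divisor's leading term divides it; move 19/6y^2 to the remainder.
  leading term y: no divisor's leading term divides it; move -5/3y to the remainder.
  leading term 1: no divisor's leading term divides it; move -47/2 to the remainder.
  remainder 19/6y^2 - 5/3y - 47/2 ≠ 0; add h_4 = 19/6y^2 - 5/3y - 47/2 to the basis.

S(f_1,f_3): lcm = x^2. S = 1/2xy^2 - 17/2x - 3y - 7.
  leading term xy^2: subtract (1/16y^2)·f_3 from 1/2xy^2 - 17/2x - 3y - 7 → -17/2x + 1/4y^4 - 17/4y^2 - 3y - 7
  leading term x: subtract (-17/16)·f_3 from -17/2x + 1/4y^4 - 17/4y^2 - 3y - 7 → 1/4y^4 - 17/2y^2 - 3y + 261/4
  leading term y^4: subtract (3/38y^2)·h_4 from 1/4y^4 - 17/2y^2 - 3y + 261/4 → 5/38y^3 - 505/76y^2 - 3y + 261/4
  leading term y^3: subtract (15/361y)·h_4 from 5/38y^3 - 505/76y^2 - 3y + 261/4 → -9495/1444y^2 - 1461/722y + 261/4
  leading term y^2: subtract (-28485/13718)·h_4 from -9495/1444y^2 - 1461/722y + 261/4 → -37617/6859y + 112851/6859
  leading term y: no divisor's leading term divides it; move -37617/6859y to the remainder.
  leading term 1: no divisor's leading term divides it; move 112851/6859 to the remainder.
  remainder -37617/6859y + 112851/6859 ≠ 0; add h_5 = -37617/6859y + 112851/6859 to the basis.

The other S-polynomials (S(f_2,f_3), S(f_1,h_4), S(f_2,h_4), S(f_3,h_4), S(f_1,h_5), S(f_2,h_5), S(f_3,h_5), S(h_4,h_5)) all reduce to 0 modulo the current basis, so we have a Gröbner basis.
Inter-reduce: drop elements whose leading term is divisible by another's, tail-reduce, and make monic.
Reduced Gröbner basis: {x + 4, y - 3}.

Since the basis is lex-ordered, y - 3 is univariate in y. Its roots are {3}. Back-substituting each root into the other basis elements fixes the other coordinates.
  y = 3: the earlier basis element becomes x + 4 = 0, giving x = -4 — point (-4, 3).
Substituting each solution back into the original system confirms all equations vanish.

{(-4, 3)}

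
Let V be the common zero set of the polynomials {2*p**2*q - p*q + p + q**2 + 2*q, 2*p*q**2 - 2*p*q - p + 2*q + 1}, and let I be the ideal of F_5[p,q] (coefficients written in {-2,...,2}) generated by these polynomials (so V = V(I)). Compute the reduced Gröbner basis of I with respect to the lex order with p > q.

G = {p - q**5 + 2*q**4 + 2*q**3 - 2*q, q**6 + 2*q**4 - q**3 - 2*q - 1}

f_1 = 2*p**2*q - p*q + p + q**2 + 2*q, LT = p**2*q.
f_2 = 2*p*q**2 - 2*p*q - p + 2*q + 1, LT = p*q**2.

S(f_1,f_2): lcm = p**2*q**2. S = p**2*q - 2*p**2 + 2*p*q**2 + 2*p*q + 2*p - 2*q**3 + q**2.
  leading term p**2*q: subtract (-2)·f_1 from p**2*q - 2*p**2 + 2*p*q**2 + 2*p*q + 2*p - 2*q**3 + q**2 → -2*p**2 + 2*p*q**2 - p - 2*q**3 - 2*q**2 - q
  leading term p**2: no divisor's leading term divides it; move -2*p**2 to the remainder.
  leading term p*q**2: subtract (1)·f_2 from 2*p*q**2 - p - 2*q**3 - 2*q**2 - q → 2*p*q - 2*q**3 - 2*q**2 + 2*q - 1
  leading term p*q: no divisor's leading term divides it; move 2*p*q to the remainder.
  leading term q**3: no divisor's leading term divides it; move -2*q**3 to the remainder.
  leading term q**2: no divisor's leading term divides it; move -2*q**2 to the remainder.
  leading term q: no divisor's leading term divides it; move 2*q to the remainder.
  leading term 1: no divisor's leading term divides it; move -1 to the remainder.
  remainder -2*p**2 + 2*p*q - 2*q**3 - 2*q**2 + 2*q - 1 ≠ 0; add g_3 = -2*p**2 + 2*p*q - 2*q**3 - 2*q**2 + 2*q - 1 to the basis.

S(f_1,g_3): lcm = p**2*q. S = p*q**2 + 2*p*q - 2*p - q**4 - q**3 - q**2 - 2*q.
  leading term p*q**2: subtract (-2)·f_2 from p*q**2 + 2*p*q - 2*p - q**4 - q**3 - q**2 - 2*q → -2*p*q + p - q**4 - q**3 - q**2 + 2*q + 2
  leading term p*q: no divisor's leading term divides it; move -2*p*q to the remainder.
  leading term p: no divisor's leading term divides it; move p to the remainder.
  leading term q**4: no divisor's leading term divides it; move -q**4 to the remainder.
  leading term q**3: no divisor's leading term divides it; move -q**3 to the remainder.
  leading term q**2: no divisor's leading term divides it; move -q**2 to the remainder.
  leading term q: no divisor's leading term divides it; move 2*q to the remainder.
  leading term 1: no divisor's leading term divides it; move 2 to the remainder.
  remainder -2*p*q + p - q**4 - q**3 - q**2 + 2*q + 2 ≠ 0; add g_4 = -2*p*q + p - q**4 - q**3 - q**2 + 2*q + 2 to the basis.

S(f_2,g_3): lcm = p**2*q**2. S = -p**2*q + 2*p**2 + p*q**3 + p*q - 2*p - q**5 - q**4 + q**3 + 2*q**2.
  leading term p**2*q: subtract (2)·f_1 from -p**2*q + 2*p**2 + p*q**3 + p*q - 2*p - q**5 - q**4 + q**3 + 2*q**2 → 2*p**2 + p*q**3 - 2*p*q + p - q**5 - q**4 + q**3 + q
  leading term p**2: subtract (-1)·g_3 from 2*p**2 + p*q**3 - 2*p*q + p - q**5 - q**4 + q**3 + q → p*q**3 + p - q**5 - q**4 - q**3 - 2*q**2 - 2*q - 1
  leading term p*q**3: subtract (-2*q)·f_2 from p*q**3 + p - q**5 - q**4 - q**3 - 2*q**2 - 2*q - 1 → p*q**2 - 2*p*q + p - q**5 - q**4 - q**3 + 2*q**2 - 1
  leading term p*q**2: subtract (-2)·f_2 from p*q**2 - 2*p*q + p - q**5 - q**4 - q**3 + 2*q**2 - 1 → -p*q - p - q**5 - q**4 - q**3 + 2*q**2 - q + 1
  leading term p*q: subtract (-2)·g_4 from -p*q - p - q**5 - q**4 - q**3 + 2*q**2 - q + 1 → p - q**5 + 2*q**4 + 2*q**3 - 2*q
  leading term p: no divisor's leading term divides it; move p to the remainder.
  leading term q**5: no divisor's leading term divides it; move -q**5 to the remainder.
  leading term q**4: no divisor's leading term divides it; move 2*q**4 to the remainder.
  leading term q**3: no divisor's leading term divides it; move 2*q**3 to the remainder.
  leading term q: no divisor's leading term divides it; move -2*q to the remainder.
  remainder p - q**5 + 2*q**4 + 2*q**3 - 2*q ≠ 0; add g_5 = p - q**5 + 2*q**4 + 2*q**3 - 2*q to the basis.

S(f_2,g_5): lcm = p*q**2. S = -p*q + 2*p + q**7 - 2*q**6 - 2*q**5 + 2*q**3 + q - 2.
  leading term p*q: subtract (-2)·g_4 from -p*q + 2*p + q**7 - 2*q**6 - 2*q**5 + 2*q**3 + q - 2 → -p + q**7 - 2*q**6 - 2*q**5 - 2*q**4 - 2*q**2 + 2
  leading term p: subtract (-1)·g_5 from -p + q**7 - 2*q**6 - 2*q**5 - 2*q**4 - 2*q**2 + 2 → q**7 - 2*q**6 + 2*q**5 + 2*q**3 - 2*q**2 - 2*q + 2
  leading term q**7: no divisor's leading term divides it; move q**7 to the remainder.
  leading term q**6: no divisor's leading term divides it; move -2*q**6 to the remainder.
  leading term q**5: no divisor's leading term divides it; move 2*q**5 to the remainder.
  leading term q**3: no divisor's leading term divides it; move 2*q**3 to the remainder.
  leading term q**2: no divisor's leading term divides it; move -2*q**2 to the remainder.
  leading term q: no divisor's leading term divides it; move -2*q to the remainder.
  leading term 1: no divisor's leading term divides it; move 2 to the remainder.
  remainder q**7 - 2*q**6 + 2*q**5 + 2*q**3 - 2*q**2 - 2*q + 2 ≠ 0; add g_6 = q**7 - 2*q**6 + 2*q**5 + 2*q**3 - 2*q**2 - 2*q + 2 to the basis.

S(g_4,g_5): lcm = p*q. S = 2*p + q**6 - 2*q**5 + q**4 - 2*q**3 - q - 1.
  leading term p: subtract (2)·g_5 from 2*p + q**6 - 2*q**5 + q**4 - 2*q**3 - q - 1 → q**6 + 2*q**4 - q**3 - 2*q - 1
  leading term q**6: no divisor's leading term divides it; move q**6 to the remainder.
  leading term q**4: no divisor's leading term divides it; move 2*q**4 to the remainder.
  leading term q**3: no divisor's leading term divides it; move -q**3 to the remainder.
  leading term q: no divisor's leading term divides it; move -2*q to the remainder.
  leading term 1: no divisor's leading term divides it; move -1 to the remainder.
  remainder q**6 + 2*q**4 - q**3 - 2*q - 1 ≠ 0; add g_7 = q**6 + 2*q**4 - q**3 - 2*q - 1 to the basis.

The other S-polynomials (S(f_1,g_4), S(f_2,g_4), S(g_3,g_4), S(f_1,g_5), S(g_3,g_5), S(f_1,g_6), S(f_2,g_6), S(g_3,g_6), S(g_4,g_6), S(g_5,g_6), S(f_1,g_7), S(f_2,g_7), S(g_3,g_7), S(g_4,g_7), S(g_5,g_7), S(g_6,g_7)) all reduce to 0 modulo the current basis, so we have a Gröbner basis.
Inter-reduce: drop elements whose leading term is divisible by another's, tail-reduce, and make monic.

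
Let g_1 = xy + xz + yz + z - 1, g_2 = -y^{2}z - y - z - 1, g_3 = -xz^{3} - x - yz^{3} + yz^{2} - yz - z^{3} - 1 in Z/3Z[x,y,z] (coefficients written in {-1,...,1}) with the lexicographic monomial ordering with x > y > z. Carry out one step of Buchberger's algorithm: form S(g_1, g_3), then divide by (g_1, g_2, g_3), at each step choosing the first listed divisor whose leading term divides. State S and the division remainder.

S(g_1, g_3) = -xy + xz^{4} - y^{2}z^{3} + y^{2}z^{2} - y^{2}z + yz^{4} - yz^{3} - y + z^{4} - z^{3}; remainder on division = 0.

lcm(LM(g_1), LM(g_3)) = xyz^{3}.
S = (lcm/LT(g_1))·g_1 − (lcm/LT(g_3))·g_3 = -xy + xz^{4} - y^{2}z^{3} + y^{2}z^{2} - y^{2}z + yz^{4} - yz^{3} - y + z^{4} - z^{3}.
Reduce S modulo (g_1, g_2, g_3) in that order:
  leading term xy: subtract (-1)·g_1 from -xy + xz^{4} - y^{2}z^{3} + y^{2}z^{2} - y^{2}z + yz^{4} - yz^{3} - y + z^{4} - z^{3} → xz^{4} + xz - y^{2}z^{3} + y^{2}z^{2} - y^{2}z + yz^{4} - yz^{3} + yz - y + z^{4} - z^{3} + z - 1
  leading term xz^{4}: subtract (-z)·g_3 from xz^{4} + xz - y^{2}z^{3} + y^{2}z^{2} - y^{2}z + yz^{4} - yz^{3} + yz - y + z^{4} - z^{3} + z - 1 → -y^{2}z^{3} + y^{2}z^{2} - y^{2}z - yz^{2} + yz - y - z^{3} - 1
  leading term y^{2}z^{3}: subtract (z^{2})·g_2 from -y^{2}z^{3} + y^{2}z^{2} - y^{2}z - yz^{2} + yz - y - z^{3} - 1 → y^{2}z^{2} - y^{2}z + yz - y + z^{2} - 1
  leading term y^{2}z^{2}: subtract (-z)·g_2 from y^{2}z^{2} - y^{2}z + yz - y + z^{2} - 1 → -y^{2}z - y - z - 1
  leading term y^{2}z: subtract (1)·g_2 from -y^{2}z - y - z - 1 → 0
The remainder is 0, so this S-polynomial contributes no new basis element.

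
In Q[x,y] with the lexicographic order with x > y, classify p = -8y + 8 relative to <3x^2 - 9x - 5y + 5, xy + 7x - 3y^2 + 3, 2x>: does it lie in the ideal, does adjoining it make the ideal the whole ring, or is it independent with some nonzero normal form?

-8y + 8 lies in I (it reduces to 0).

First compute the reduced Gröbner basis of I by Buchberger's algorithm.
f_1 = 3x^2 - 9x - 5y + 5, LT = x^2.
f_2 = xy + 7x - 3y^2 + 3, LT = xy.
f_3 = 2x, LT = x.

S(f_1,f_2): lcm = x^2y. S = -7x^2 + 3xy^2 - 3xy - 3x - 5/3y^2 + 5/3y.
  leading term x^2: subtract (-7/3)·f_1 from -7x^2 + 3xy^2 - 3xy - 3x - 5/3y^2 + 5/3y → 3xy^2 - 3xy - 24x - 5/3y^2 - 10y + 35/3
  leading term xy^2: subtract (3y)·f_2 from 3xy^2 - 3xy - 24x - 5/3y^2 - 10y + 35/3 → -24xy - 24x + 9y^3 - 5/3y^2 - 19y + 35/3
  leading term xy: subtract (-24)·f_2 from -24xy - 24x + 9y^3 - 5/3y^2 - 19y + 35/3 → 144x + 9y^3 - 221/3y^2 - 19y + 251/3
  leading term x: subtract (72)·f_3 from 144x + 9y^3 - 221/3y^2 - 19y + 251/3 → 9y^3 - 221/3y^2 - 19y + 251/3
  leading term y^3: no divisor's leading term divides it; move 9y^3 to the remainder.
  leading term y^2: no divisor's leading term divides it; move -221/3y^2 to the remainder.
  leading term y: no divisor's leading term divides it; move -19y to the remainder.
  leading term 1: no divisor's leading term divides it; move 251/3 to the remainder.
  remainder 9y^3 - 221/3y^2 - 19y + 251/3 ≠ 0; add h_4 = 9y^3 - 221/3y^2 - 19y + 251/3 to the basis.

S(f_1,f_3): lcm = x^2. S = -3x - 5/3y + 5/3.
  leading term x: subtract (-3/2)·f_3 from -3x - 5/3y + 5/3 → -5/3y + 5/3
  leading term y: no divisor's leading term divides it; move -5/3y to the remainder.
  leading term 1: no divisor's leading term divides it; move 5/3 to the remainder.
  remainder -5/3y + 5/3 ≠ 0; add h_5 = -5/3y + 5/3 to the basis.

The other S-polynomials (S(f_2,f_3), S(f_1,h_4), S(f_2,h_4), S(f_3,h_4), S(f_1,h_5), S(f_2,h_5), S(f_3,h_5), S(h_4,h_5)) all reduce to 0 modulo the current basis, so we have a Gröbner basis.
Inter-reduce: drop elements whose leading term is divisible by another's, tail-reduce, and make monic.
Reduced Gröbner basis: {x, y - 1}.
Label its elements g_1 = x, g_2 = y - 1.

Reduce p = -8y + 8 modulo G:
  leading term y: subtract (-8)·g_2 from -8y + 8 → 0
  normal form = 0.
Since the normal form is 0, p ∈ I.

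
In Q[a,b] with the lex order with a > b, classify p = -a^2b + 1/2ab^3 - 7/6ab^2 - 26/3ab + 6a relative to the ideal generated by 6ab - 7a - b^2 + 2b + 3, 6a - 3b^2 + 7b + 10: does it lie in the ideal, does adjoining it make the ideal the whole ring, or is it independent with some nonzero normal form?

-a^2b + 1/2ab^3 - 7/6ab^2 - 26/3ab + 6a is independent of I; its normal form modulo I is -9/4b^2 + 175/36b + 64/9.

First compute the reduced Gröbner basis of I by Buchberger's algorithm.
f_1 = 6ab - 7a - b^2 + 2b + 3, LT = ab.
f_2 = 6a - 3b^2 + 7b + 10, LT = a.

S(f_1,f_2): lcm = ab. S = -7/6a + 1/2b^3 - 4/3b^2 - 4/3b + 1/2.
  leading term a: subtract (-7/36)·f_2 from -7/6a + 1/2b^3 - 4/3b^2 - 4/3b + 1/2 → 1/2b^3 - 23/12b^2 + 1/36b + 22/9
  leading term b^3: no divisor's leading term divides it; move 1/2b^3 to the remainder.
  leading term b^2: no divisor's leading term divides it; move -23/12b^2 to the remainder.
  leading term b: no divisor's leading term divides it; move 1/36b to the remainder.
  leading term 1: no divisor's leading term divides it; move 22/9 to the remainder.
  remainder 1/2b^3 - 23/12b^2 + 1/36b + 22/9 ≠ 0; add h_3 = 1/2b^3 - 23/12b^2 + 1/36b + 22/9 to the basis.

The other S-polynomials (S(f_1,h_3), S(f_2,h_3)) all reduce to 0 modulo the current basis, so we have a Gröbner basis.
Inter-reduce: drop elements whose leading term is divisible by another's, tail-reduce, and make monic.
Reduced Gröbner basis: {a - 1/2b^2 + 7/6b + 5/3, b^3 - 23/6b^2 + 1/18b + 44/9}.
Label its elements g_1 = a - 1/2b^2 + 7/6b + 5/3, g_2 = b^3 - 23/6b^2 + 1/18b + 44/9.

Reduce p = -a^2b + 1/2ab^3 - 7/6ab^2 - 26/3ab + 6a modulo G:
  leading term a^2b: subtract (-ab)·g_1 from -a^2b + 1/2ab^3 - 7/6ab^2 - 26/3ab + 6a → -7ab + 6a
  leading term ab: subtract (-7b)·g_1 from -7ab + 6a → 6a - 7/2b^3 + 49/6b^2 + 35/3b
  leading term a: subtract (6)·g_1 from 6a - 7/2b^3 + 49/6b^2 + 35/3b → -7/2b^3 + 67/6b^2 + 14/3b - 10
  leading term b^3: subtract (-7/2)·g_2 from -7/2b^3 + 67/6b^2 + 14/3b - 10 → -9/4b^2 + 175/36b + 64/9
  leading term b^2: no divisor's leading term divides it; move -9/4b^2 to the remainder.
  leading term b: no divisor's leading term divides it; move 175/36b to the remainder.
  leading term 1: no divisor's leading term divides it; move 64/9 to the remainder.
  normal form = -9/4b^2 + 175/36b + 64/9.
The normal form is nonzero, so p ∉ I. Since p minus its normal form lies in I, I + (p) = I + (r) where r = -9/4b^2 + 175/36b + 64/9; decide whether this ideal is the whole ring.
Run Buchberger on G together with r (pairs among the g_i already reduce to 0 since G is a Gröbner basis):
g_1 = a - 1/2b^2 + 7/6b + 5/3, LT = a.
g_2 = b^3 - 23/6b^2 + 1/18b + 44/9, LT = b^3.
r = -9/4b^2 + 175/36b + 64/9, LT = b^2.

S(g_2,r): lcm = b^3. S = -271/162b^2 + 521/162b + 44/9.
  leading term b^2: subtract (542/729)·r from -271/162b^2 + 521/162b + 44/9 → -2612/6561b - 2612/6561
  leading term b: no divisor's leading term divides it; move -2612/6561b to the remainder.
  leading term 1: no divisor's leading term divides it; move -2612/6561 to the remainder.
  remainder -2612/6561b - 2612/6561 ≠ 0; add m_4 = -2612/6561b - 2612/6561 to the basis.

The other S-polynomials (S(g_1,g_2), S(g_1,r), S(g_1,m_4), S(g_2,m_4), S(r,m_4)) all reduce to 0 modulo the current basis, so we have a Gröbner basis.
Inter-reduce: drop elements whose leading term is divisible by another's, tail-reduce, and make monic.
Reduced Gröbner basis: {a, b + 1}.
The reduced Gröbner basis of I + (p) is {a, b + 1} ≠ {1}, a proper ideal, so the enlarged system stays consistent: p is independent of I, with normal form -9/4b^2 + 175/36b + 64/9.

Ideal membership is decidable via reduction modulo a Gröbner basis.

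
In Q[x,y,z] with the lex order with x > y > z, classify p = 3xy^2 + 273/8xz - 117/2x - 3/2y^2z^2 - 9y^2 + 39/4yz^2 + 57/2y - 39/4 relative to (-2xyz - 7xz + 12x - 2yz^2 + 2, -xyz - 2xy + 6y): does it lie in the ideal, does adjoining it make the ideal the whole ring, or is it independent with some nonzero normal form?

3xy^2 + 273/8xz - 117/2x - 3/2y^2z^2 - 9y^2 + 39/4yz^2 + 57/2y - 39/4 lies in I (it reduces to 0).

First compute the reduced Gröbner basis of I by Buchberger's algorithm.
f_1 = -2xyz - 7xz + 12x - 2yz^2 + 2, LT = xyz.
f_2 = -xyz - 2xy + 6y, LT = xyz.

S(f_1,f_2): lcm = xyz. S = -2xy + 7/2xz - 6x + yz^2 + 6y - 1.
  reduce S modulo (f_1, f_2):
  remainder -2xy + 7/2xz - 6x + yz^2 + 6y - 1 ≠ 0; add h_3 = -2xy + 7/2xz - 6x + yz^2 + 6y - 1 to the basis.

S(f_1,h_3): lcm = xyz. S = 7/4xz^2 + 1/2xz - 6x + 1/2yz^3 + yz^2 + 3yz - 1/2z - 1.
  reduce S modulo (f_1, f_2, h_3):
  remainder 7/4xz^2 + 1/2xz - 6x + 1/2yz^3 + yz^2 + 3yz - 1/2z - 1 ≠ 0; add h_4 = 7/4xz^2 + 1/2xz - 6x + 1/2yz^3 + yz^2 + 3yz - 1/2z - 1 to the basis.

S(f_1,h_4): lcm = xyz^2. S = -2/7xyz + 24/7xy + 7/2xz^2 - 6xz - 2/7y^2z^3 - 4/7y^2z^2 - 12/7y^2z + yz^3 + 2/7yz + 4/7y - z.
  reduce S modulo (f_1, f_2, h_3, h_4):
  remainder -2/7y^2z^3 - 4/7y^2z^2 - 12/7y^2z - 40/7yz + 76/7y ≠ 0; add h_5 = -2/7y^2z^3 - 4/7y^2z^2 - 12/7y^2z - 40/7yz + 76/7y to the basis.

The other S-polynomials (S(f_2,h_3), S(f_2,h_4), S(h_3,h_4), S(f_1,h_5), S(f_2,h_5), S(h_3,h_5), S(h_4,h_5)) all reduce to 0 modulo the current basis, so we have a Gröbner basis.
Inter-reduce: drop elements whose leading term is divisible by another's, tail-reduce, and make monic.
Reduced Gröbner basis: {xy - 7/4xz + 3x - 1/2yz^2 - 3y + 1/2, xz^2 + 2/7xz - 24/7x + 2/7yz^3 + 4/7yz^2 + 12/7yz - 2/7z - 4/7, y^2z^3 + 2y^2z^2 + 6y^2z + 20yz - 38y}.
Label its elements g_1 = xy - 7/4xz + 3x - 1/2yz^2 - 3y + 1/2, g_2 = xz^2 + 2/7xz - 24/7x + 2/7yz^3 + 4/7yz^2 + 12/7yz - 2/7z - 4/7, g_3 = y^2z^3 + 2y^2z^2 + 6y^2z + 20yz - 38y.

Reduce p = 3xy^2 + 273/8xz - 117/2x - 3/2y^2z^2 - 9y^2 + 39/4yz^2 + 57/2y - 39/4 modulo G:
  leading term xy^2: subtract (3y)·g_1 from 3xy^2 + 273/8xz - 117/2x - 3/2y^2z^2 - 9y^2 + 39/4yz^2 + 57/2y - 39/4 → 21/4xyz - 9xy + 273/8xz - 117/2x + 39/4yz^2 + 27y - 39/4
  leading term xyz: subtract (21/4z)·g_1 from 21/4xyz - 9xy + 273/8xz - 117/2x + 39/4yz^2 + 27y - 39/4 → -9xy + 147/16xz^2 + 147/8xz - 117/2x + 21/8yz^3 + 39/4yz^2 + 63/4yz + 27y - 21/8z - 39/4
  leading term xy: subtract (-9)·g_1 from -9xy + 147/16xz^2 + 147/8xz - 117/2x + 21/8yz^3 + 39/4yz^2 + 63/4yz + 27y - 21/8z - 39/4 → 147/16xz^2 + 21/8xz - 63/2x + 21/8yz^3 + 21/4yz^2 + 63/4yz - 21/8z - 21/4
  leading term xz^2: subtract (147/16)·g_2 from 147/16xz^2 + 21/8xz - 63/2x + 21/8yz^3 + 21/4yz^2 + 63/4yz - 21/8z - 21/4 → 0
  normal form = 0.
Since the normal form is 0, p ∈ I.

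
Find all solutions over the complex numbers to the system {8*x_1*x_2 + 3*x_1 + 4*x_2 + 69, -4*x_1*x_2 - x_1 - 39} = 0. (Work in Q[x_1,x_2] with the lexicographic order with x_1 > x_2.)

{(13, -1), (-3, 3)}

Compute a lex Gröbner basis by Buchberger's algorithm.
f_1 = 8*x_1*x_2 + 3*x_1 + 4*x_2 + 69, LT = x_1*x_2.
f_2 = -4*x_1*x_2 - x_1 - 39, LT = x_1*x_2.

S(f_1,f_2): lcm = x_1*x_2. S = 1/8*x_1 + 1/2*x_2 - 9/8.
  leading term x_1: no divisor's leading term divides it; move 1/8*x_1 to the remainder.
  leading term x_2: no divisor's leading term divides it; move 1/2*x_2 to the remainder.
  leading term 1: no divisor's leading term divides it; move -9/8 to the remainder.
  remainder 1/8*x_1 + 1/2*x_2 - 9/8 ≠ 0; add h_3 = 1/8*x_1 + 1/2*x_2 - 9/8 to the basis.

S(f_1,h_3): lcm = x_1*x_2. S = 3/8*x_1 - 4*x_2**2 + 19/2*x_2 + 69/8.
  leading term x_1: subtract (3)·h_3 from 3/8*x_1 - 4*x_2**2 + 19/2*x_2 + 69/8 → -4*x_2**2 + 8*x_2 + 12
  leading term x_2**2: no divisor's leading term divides it; move -4*x_2**2 to the remainder.
  leading term x_2: no divisor's leading term divides it; move 8*x_2 to the remainder.
  leading term 1: no divisor's leading term divides it; move 12 to the remainder.
  remainder -4*x_2**2 + 8*x_2 + 12 ≠ 0; add h_4 = -4*x_2**2 + 8*x_2 + 12 to the basis.

The other S-polynomials (S(f_2,h_3), S(f_1,h_4), S(f_2,h_4), S(h_3,h_4)) all reduce to 0 modulo the current basis, so we have a Gröbner basis.
Inter-reduce: drop elements whose leading term is divisible by another's, tail-reduce, and make monic.
Reduced Gröbner basis: {x_1 + 4*x_2 - 9, x_2**2 - 2*x_2 - 3}.

Elimination: the polynomial x_2**2 - 2*x_2 - 3 lies in the elimination ideal for x_2, so x_2 ∈ {-1, 3}. For each such x_2, the remaining basis elements (now univariate) give the rest of the solution.
  x_2 = -1: the earlier basis element becomes x_1 - 13 = 0, giving x_1 = 13 — point (13, -1).
  x_2 = 3: the earlier basis element becomes x_1 + 3 = 0, giving x_1 = -3 — point (-3, 3).
Each listed point satisfies every original equation (direct substitution).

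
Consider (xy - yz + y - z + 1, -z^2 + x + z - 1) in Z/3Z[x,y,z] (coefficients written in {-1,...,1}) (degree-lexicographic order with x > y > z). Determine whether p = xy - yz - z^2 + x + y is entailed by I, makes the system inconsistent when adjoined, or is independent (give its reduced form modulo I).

First compute the reduced Gröbner basis of I by Buchberger's algorithm.
f_1 = xy - yz + y - z + 1, LT = xy.
f_2 = -z^2 + x + z - 1, LT = z^2.

S(f_1,f_2): leading monomials are coprime, so the S-polynomial reduces to 0 (Buchberger's first criterion).
Every S-polynomial of the final basis reduces to 0, so we have a Gröbner basis.
Inter-reduce: drop elements whose leading term is divisible by another's, tail-reduce, and make monic.
Reduced Gröbner basis: {xy - yz + y - z + 1, z^2 - x - z + 1}.
Label its elements g_1 = xy - yz + y - z + 1, g_2 = z^2 - x - z + 1.

Reduce p = xy - yz - z^2 + x + y modulo G:
  leading term xy: subtract (1)·g_1 from xy - yz - z^2 + x + y → -z^2 + x + z - 1
  leading term z^2: subtract (-1)·g_2 from -z^2 + x + z - 1 → 0
  normal form = 0.
Since the normal form is 0, p ∈ I.

xy - yz - z^2 + x + y lies in I (it reduces to 0).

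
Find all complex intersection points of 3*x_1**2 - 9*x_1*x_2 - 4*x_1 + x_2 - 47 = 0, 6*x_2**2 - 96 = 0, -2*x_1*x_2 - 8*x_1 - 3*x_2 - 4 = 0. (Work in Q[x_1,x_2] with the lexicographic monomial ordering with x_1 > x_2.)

{(-1, 4)}

Compute a lex Gröbner basis by Buchberger's algorithm.
f_1 = 3*x_1**2 - 9*x_1*x_2 - 4*x_1 + x_2 - 47, LT = x_1**2.
f_2 = 6*x_2**2 - 96, LT = x_2**2.
f_3 = -2*x_1*x_2 - 8*x_1 - 3*x_2 - 4, LT = x_1*x_2.

S(f_1,f_3): lcm = x_1**2*x_2. S = -4*x_1**2 - 3*x_1*x_2**2 - 17/6*x_1*x_2 - 2*x_1 + 1/3*x_2**2 - 47/3*x_2.
  reduce S modulo (f_1, f_2, f_3):
  remainder 4*x_1 + 95/12*x_2 - 83/3 ≠ 0; add h_4 = 4*x_1 + 95/12*x_2 - 83/3 to the basis.

S(f_2,f_3): lcm = x_1*x_2**2. S = -4*x_1*x_2 - 16*x_1 - 3/2*x_2**2 - 2*x_2.
  reduce S modulo (f_1, f_2, f_3, h_4):
  remainder 4*x_2 - 16 ≠ 0; add h_5 = 4*x_2 - 16 to the basis.

The other S-polynomials (S(f_1,f_2), S(f_1,h_4), S(f_2,h_4), S(f_3,h_4), S(f_1,h_5), S(f_2,h_5), S(f_3,h_5), S(h_4,h_5)) all reduce to 0 modulo the current basis, so we have a Gröbner basis.
Inter-reduce: drop elements whose leading term is divisible by another's, tail-reduce, and make monic.
Reduced Gröbner basis: {x_1 + 1, x_2 - 4}.

Elimination: the polynomial x_2 - 4 lies in the elimination ideal for x_2, so x_2 ∈ {4}. For each such x_2, the remaining basis elements (now univariate) give the rest of the solution.
  x_2 = 4: the earlier basis element becomes x_1 + 1 = 0, giving x_1 = -1 — point (-1, 4).
This is the nonlinear analogue of row-reducing a linear system.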